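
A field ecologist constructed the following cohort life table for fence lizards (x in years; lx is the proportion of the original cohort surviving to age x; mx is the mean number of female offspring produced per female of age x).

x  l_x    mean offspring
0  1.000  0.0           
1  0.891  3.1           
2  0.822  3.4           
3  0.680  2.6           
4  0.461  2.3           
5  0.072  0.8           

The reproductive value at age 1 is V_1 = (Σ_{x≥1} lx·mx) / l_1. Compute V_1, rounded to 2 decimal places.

lx·mx for x ≥ 1: 2.7621, 2.7948, 1.768, 1.0603, 0.0576 → sum = 8.4428
V_1 = 8.4428 / l_1 = 8.4428 / 0.891 = 9.475645… → 9.48

9.48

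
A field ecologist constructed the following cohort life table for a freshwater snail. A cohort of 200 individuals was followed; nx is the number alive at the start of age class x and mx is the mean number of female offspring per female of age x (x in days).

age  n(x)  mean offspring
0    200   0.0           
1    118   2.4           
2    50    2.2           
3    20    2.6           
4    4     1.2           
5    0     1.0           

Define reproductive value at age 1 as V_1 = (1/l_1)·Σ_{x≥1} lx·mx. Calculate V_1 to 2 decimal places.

3.81

lx = nx/n0 = nx/200: 1, 0.59, 0.25, 0.1, 0.02, 0
lx·mx for x ≥ 1: 1.416, 0.55, 0.26, 0.024, 0 → sum = 2.25
V_1 = 2.25 / l_1 = 2.25 / 0.59 = 3.813559… → 3.81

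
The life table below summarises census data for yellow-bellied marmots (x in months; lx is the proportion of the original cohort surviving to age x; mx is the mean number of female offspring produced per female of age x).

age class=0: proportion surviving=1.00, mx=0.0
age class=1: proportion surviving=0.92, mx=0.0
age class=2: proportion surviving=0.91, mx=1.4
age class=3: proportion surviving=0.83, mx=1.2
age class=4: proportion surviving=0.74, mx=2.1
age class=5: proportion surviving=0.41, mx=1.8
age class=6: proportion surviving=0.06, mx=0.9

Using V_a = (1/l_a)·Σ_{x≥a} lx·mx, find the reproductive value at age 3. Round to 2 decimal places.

lx·mx for x ≥ 3: 0.996, 1.554, 0.738, 0.054 → sum = 3.342
V_3 = 3.342 / l_3 = 3.342 / 0.83 = 4.026506… → 4.03

4.03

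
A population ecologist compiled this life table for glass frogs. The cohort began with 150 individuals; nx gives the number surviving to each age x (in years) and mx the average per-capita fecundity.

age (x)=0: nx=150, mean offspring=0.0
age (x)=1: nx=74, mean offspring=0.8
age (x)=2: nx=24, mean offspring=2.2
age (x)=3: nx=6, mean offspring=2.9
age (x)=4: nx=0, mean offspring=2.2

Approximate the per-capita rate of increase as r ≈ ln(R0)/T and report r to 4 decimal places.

lx = nx/n0 = nx/150: 1, 0.49333…, 0.16, 0.04, 0
R0 = Σ lx·mx = 0 + 0.39467… + 0.352 + 0.116 + 0 = 0.862667…
Σ x·lx·mx = 1.446667…; T = 1.446667…/0.862667… = 1.67697…
r ≈ ln(R0)/T = ln(0.862667…)/1.67697… = -0.088092… → -0.0881

-0.0881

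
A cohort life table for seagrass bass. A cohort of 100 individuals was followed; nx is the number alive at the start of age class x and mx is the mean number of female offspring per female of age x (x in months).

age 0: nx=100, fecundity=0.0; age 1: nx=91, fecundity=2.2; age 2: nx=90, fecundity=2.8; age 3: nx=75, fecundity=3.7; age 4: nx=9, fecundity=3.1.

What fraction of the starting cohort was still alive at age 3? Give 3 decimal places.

0.750

l_3 = n_3/n_0 = 75/100 = 0.75 → 0.750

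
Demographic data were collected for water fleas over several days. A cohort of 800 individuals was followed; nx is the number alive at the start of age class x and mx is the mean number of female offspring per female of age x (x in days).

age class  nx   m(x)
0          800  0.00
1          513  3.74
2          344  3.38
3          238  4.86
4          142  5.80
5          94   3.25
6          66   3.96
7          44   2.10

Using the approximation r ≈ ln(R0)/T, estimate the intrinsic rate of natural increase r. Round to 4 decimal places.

0.7630

lx = nx/n0 = nx/800: 1, 0.64125, 0.43, 0.2975, 0.1775, 0.1175, 0.0825, 0.055
R0 = Σ lx·mx = 0 + 2.39828… + 1.4534 + 1.44585… + 1.0295… + 0.38188… + 0.3267… + 0.1155 = 7.1511…
Σ x·lx·mx = 18.4387…; T = 18.4387…/7.1511… = 2.57844…
r ≈ ln(R0)/T = ln(7.1511…)/2.57844… = 0.762967… → 0.7630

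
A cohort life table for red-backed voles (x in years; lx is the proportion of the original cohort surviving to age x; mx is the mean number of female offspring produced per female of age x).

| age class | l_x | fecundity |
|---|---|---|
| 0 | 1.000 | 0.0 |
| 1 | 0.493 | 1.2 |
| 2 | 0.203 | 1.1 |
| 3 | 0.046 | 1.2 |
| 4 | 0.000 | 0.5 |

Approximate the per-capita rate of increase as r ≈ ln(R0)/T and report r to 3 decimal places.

R0 = Σ lx·mx = 0 + 0.5916 + 0.2233 + 0.0552 + 0 = 0.8701
Σ x·lx·mx = 1.2038; T = 1.2038/0.8701 = 1.38352…
r ≈ ln(R0)/T = ln(0.8701)/1.38352… = -0.10057… → -0.101

-0.101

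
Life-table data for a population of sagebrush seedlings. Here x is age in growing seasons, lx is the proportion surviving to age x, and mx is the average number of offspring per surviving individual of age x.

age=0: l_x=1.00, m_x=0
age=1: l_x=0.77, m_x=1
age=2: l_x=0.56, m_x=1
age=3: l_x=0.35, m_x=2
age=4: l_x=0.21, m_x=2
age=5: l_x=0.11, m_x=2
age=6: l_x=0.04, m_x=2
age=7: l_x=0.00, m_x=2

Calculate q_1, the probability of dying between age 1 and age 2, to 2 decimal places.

0.27

q_1 = (l_1 − l_2) / l_1 = (0.77 − 0.56) / 0.77
     = 0.21 / 0.77 = 0.272727… → 0.27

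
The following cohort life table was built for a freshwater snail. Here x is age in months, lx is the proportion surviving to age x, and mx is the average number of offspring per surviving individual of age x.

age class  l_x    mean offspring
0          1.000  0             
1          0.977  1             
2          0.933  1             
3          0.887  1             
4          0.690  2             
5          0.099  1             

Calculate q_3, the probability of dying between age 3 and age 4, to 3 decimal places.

q_3 = (l_3 − l_4) / l_3 = (0.887 − 0.69) / 0.887
     = 0.197 / 0.887 = 0.222097… → 0.222

0.222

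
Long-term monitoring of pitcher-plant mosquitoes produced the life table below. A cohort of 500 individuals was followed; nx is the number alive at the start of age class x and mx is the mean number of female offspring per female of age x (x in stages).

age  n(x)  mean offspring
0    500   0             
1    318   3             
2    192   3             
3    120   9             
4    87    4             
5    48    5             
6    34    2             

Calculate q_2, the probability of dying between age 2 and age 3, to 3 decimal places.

0.375

lx = nx/n0 = nx/500: 1, 0.636, 0.384, 0.24, 0.174, 0.096, 0.068
q_2 = (l_2 − l_3) / l_2 = (0.384 − 0.24) / 0.384
     = 0.144 / 0.384 = 0.375 → 0.375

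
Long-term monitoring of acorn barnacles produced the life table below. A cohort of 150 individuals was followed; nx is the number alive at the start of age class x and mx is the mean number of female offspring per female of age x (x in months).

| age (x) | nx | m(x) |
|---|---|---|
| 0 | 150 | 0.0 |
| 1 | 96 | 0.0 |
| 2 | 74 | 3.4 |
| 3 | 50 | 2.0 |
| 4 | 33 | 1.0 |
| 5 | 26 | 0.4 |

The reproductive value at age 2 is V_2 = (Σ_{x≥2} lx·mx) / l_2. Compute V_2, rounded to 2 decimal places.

lx = nx/n0 = nx/150: 1, 0.64, 0.49333…, 0.33333…, 0.22, 0.17333…
lx·mx for x ≥ 2: 1.677333…, 0.666667…, 0.22, 0.069333… → sum = 2.633333…
V_2 = 2.633333… / l_2 = 2.633333… / 0.493333… = 5.337838… → 5.34

5.34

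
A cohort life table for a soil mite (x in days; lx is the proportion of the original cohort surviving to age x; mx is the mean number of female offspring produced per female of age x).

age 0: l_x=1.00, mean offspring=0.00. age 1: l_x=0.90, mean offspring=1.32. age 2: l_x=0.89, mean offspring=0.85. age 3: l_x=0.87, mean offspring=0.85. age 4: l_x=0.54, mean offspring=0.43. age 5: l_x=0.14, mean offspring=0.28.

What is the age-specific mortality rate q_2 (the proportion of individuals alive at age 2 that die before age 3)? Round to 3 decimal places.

q_2 = (l_2 − l_3) / l_2 = (0.89 − 0.87) / 0.89
     = 0.02 / 0.89 = 0.022472… → 0.022

0.022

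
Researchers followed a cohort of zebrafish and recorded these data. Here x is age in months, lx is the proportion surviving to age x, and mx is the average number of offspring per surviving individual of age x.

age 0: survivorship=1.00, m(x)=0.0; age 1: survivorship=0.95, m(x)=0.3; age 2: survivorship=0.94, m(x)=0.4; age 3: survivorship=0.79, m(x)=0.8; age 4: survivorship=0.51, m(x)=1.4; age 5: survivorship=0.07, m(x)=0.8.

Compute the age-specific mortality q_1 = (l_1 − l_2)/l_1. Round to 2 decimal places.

0.01

q_1 = (l_1 − l_2) / l_1 = (0.95 − 0.94) / 0.95
     = 0.01 / 0.95 = 0.010526… → 0.01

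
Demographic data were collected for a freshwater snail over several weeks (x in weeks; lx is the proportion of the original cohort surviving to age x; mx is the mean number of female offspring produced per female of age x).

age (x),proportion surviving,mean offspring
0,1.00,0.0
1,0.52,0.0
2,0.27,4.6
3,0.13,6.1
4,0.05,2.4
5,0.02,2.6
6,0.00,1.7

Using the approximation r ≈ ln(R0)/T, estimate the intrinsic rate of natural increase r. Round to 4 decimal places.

R0 = Σ lx·mx = 0 + 0 + 1.242 + 0.793 + 0.12 + 0.052 + 0 = 2.207
Σ x·lx·mx = 5.603; T = 5.603/2.207 = 2.53874…
r ≈ ln(R0)/T = ln(2.207)/2.53874… = 0.311822… → 0.3118

0.3118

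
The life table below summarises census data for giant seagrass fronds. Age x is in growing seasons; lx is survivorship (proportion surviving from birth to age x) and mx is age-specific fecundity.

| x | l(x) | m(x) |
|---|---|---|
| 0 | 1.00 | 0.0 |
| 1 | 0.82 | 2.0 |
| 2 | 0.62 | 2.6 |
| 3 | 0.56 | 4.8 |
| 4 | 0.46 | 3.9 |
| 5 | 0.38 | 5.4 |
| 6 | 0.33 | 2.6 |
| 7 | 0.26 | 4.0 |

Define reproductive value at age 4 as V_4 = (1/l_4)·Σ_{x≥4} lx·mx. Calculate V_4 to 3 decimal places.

12.487

lx·mx for x ≥ 4: 1.794, 2.052, 0.858, 1.04 → sum = 5.744
V_4 = 5.744 / l_4 = 5.744 / 0.46 = 12.486957… → 12.487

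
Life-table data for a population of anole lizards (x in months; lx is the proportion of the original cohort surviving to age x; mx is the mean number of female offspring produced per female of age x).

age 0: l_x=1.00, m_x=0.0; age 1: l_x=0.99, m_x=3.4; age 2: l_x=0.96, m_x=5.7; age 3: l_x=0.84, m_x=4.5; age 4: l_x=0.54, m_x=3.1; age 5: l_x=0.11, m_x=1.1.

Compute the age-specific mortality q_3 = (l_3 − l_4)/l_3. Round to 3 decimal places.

q_3 = (l_3 − l_4) / l_3 = (0.84 − 0.54) / 0.84
     = 0.3 / 0.84 = 0.357143… → 0.357

0.357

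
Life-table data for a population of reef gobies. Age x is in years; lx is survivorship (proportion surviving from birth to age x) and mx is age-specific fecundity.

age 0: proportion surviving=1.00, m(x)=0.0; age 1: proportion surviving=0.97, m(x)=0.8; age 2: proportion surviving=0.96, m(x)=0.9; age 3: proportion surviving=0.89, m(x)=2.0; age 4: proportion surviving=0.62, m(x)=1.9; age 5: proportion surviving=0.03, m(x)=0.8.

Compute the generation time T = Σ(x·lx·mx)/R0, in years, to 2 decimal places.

2.74

lx·mx: 0, 0.776, 0.864, 1.78, 1.178, 0.024 → R0 = 4.622
x·lx·mx: 0, 0.776, 1.728, 5.34, 4.712, 0.12 → Σ = 12.676
T = 12.676 / 4.622 = 2.742536… → 2.74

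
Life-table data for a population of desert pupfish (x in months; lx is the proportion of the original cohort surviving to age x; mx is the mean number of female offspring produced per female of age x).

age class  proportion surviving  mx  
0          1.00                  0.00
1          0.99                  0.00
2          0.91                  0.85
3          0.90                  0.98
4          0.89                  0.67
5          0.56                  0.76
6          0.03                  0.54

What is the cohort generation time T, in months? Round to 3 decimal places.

lx·mx: 0, 0, 0.7735, 0.882, 0.5963, 0.4256, 0.0162 → R0 = 2.6936
x·lx·mx: 0, 0, 1.547, 2.646, 2.3852, 2.128, 0.0972 → Σ = 8.8034
T = 8.8034 / 2.6936 = 3.268266… → 3.268

3.268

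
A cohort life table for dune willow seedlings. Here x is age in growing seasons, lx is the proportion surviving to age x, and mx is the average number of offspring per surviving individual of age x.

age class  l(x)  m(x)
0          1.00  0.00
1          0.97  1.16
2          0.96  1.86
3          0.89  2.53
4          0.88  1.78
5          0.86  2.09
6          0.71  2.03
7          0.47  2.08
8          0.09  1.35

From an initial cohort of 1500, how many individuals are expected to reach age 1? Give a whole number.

Expected survivors = N0 · l_1 = 1500 × 0.97 = 1455 → 1455

1455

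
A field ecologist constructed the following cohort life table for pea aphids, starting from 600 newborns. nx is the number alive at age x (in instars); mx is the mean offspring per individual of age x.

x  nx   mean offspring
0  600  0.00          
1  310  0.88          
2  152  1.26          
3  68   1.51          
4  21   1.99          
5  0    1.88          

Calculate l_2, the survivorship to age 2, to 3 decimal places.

0.253

l_2 = n_2/n_0 = 152/600 = 0.253333… → 0.253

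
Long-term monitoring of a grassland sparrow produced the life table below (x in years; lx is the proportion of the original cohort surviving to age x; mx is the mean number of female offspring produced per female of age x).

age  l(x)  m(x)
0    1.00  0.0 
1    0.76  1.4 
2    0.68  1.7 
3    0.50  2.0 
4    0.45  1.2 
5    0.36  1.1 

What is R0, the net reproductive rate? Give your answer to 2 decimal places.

4.16

lx·mx by age: 0, 1.064, 1.156, 1, 0.54, 0.396
R0 = Σ lx·mx = 4.156 → 4.16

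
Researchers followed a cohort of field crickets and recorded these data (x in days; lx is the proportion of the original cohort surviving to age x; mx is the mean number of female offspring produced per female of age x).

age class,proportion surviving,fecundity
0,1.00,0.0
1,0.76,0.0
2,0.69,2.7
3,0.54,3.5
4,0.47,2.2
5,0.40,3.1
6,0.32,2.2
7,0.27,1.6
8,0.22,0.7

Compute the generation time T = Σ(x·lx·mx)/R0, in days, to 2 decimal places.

lx·mx: 0, 0, 1.863, 1.89, 1.034, 1.24, 0.704, 0.432, 0.154 → R0 = 7.317
x·lx·mx: 0, 0, 3.726, 5.67, 4.136, 6.2, 4.224, 3.024, 1.232 → Σ = 28.212
T = 28.212 / 7.317 = 3.855679… → 3.86

3.86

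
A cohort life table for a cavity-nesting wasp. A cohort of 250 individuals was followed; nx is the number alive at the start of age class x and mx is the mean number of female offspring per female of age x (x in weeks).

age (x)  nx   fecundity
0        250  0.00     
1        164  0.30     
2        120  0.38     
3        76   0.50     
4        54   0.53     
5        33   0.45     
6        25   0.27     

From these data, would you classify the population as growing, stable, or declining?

lx = nx/n0 = nx/250: 1, 0.656, 0.48, 0.304, 0.216, 0.132, 0.1
R0 = Σ lx·mx = 0 + 0.1968 + 0.1824 + 0.152 + 0.11448 + 0.0594 + 0.027 = 0.73208
R0 < 1, so the population is declining.

declining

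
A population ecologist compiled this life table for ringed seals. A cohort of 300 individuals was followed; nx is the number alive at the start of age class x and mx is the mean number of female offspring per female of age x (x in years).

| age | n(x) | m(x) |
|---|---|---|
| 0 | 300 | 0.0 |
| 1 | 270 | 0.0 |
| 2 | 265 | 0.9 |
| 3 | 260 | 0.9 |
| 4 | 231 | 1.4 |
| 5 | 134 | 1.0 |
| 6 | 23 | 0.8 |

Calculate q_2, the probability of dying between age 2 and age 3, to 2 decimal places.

lx = nx/n0 = nx/300: 1, 0.9, 0.88333…, 0.86667…, 0.77, 0.44667…, 0.07667…
q_2 = (l_2 − l_3) / l_2 = (0.883333… − 0.866667…) / 0.883333…
     = 0.016667… / 0.883333… = 0.018868… → 0.02

0.02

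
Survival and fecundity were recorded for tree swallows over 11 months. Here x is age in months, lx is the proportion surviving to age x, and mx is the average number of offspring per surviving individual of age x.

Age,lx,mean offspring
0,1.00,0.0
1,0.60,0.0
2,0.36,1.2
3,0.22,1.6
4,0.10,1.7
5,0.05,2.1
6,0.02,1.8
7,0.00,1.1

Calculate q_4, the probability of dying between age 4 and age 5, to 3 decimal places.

0.500

q_4 = (l_4 − l_5) / l_4 = (0.1 − 0.05) / 0.1
     = 0.05 / 0.1 = 0.5 → 0.500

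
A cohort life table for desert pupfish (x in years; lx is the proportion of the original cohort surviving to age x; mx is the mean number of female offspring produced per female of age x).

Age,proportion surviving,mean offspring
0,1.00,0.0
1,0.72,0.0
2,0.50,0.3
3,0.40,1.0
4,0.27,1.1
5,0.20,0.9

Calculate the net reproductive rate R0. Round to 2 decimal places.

lx·mx by age: 0, 0, 0.15, 0.4, 0.297, 0.18
R0 = Σ lx·mx = 1.027 → 1.03

1.03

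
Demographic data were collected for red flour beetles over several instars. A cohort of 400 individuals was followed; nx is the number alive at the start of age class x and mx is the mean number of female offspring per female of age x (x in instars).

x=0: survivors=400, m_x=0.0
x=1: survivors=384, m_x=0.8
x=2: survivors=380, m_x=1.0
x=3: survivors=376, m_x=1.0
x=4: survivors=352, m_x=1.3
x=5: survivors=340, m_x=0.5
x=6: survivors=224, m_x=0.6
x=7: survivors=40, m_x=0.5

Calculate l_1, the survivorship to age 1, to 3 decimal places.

l_1 = n_1/n_0 = 384/400 = 0.96 → 0.960

0.960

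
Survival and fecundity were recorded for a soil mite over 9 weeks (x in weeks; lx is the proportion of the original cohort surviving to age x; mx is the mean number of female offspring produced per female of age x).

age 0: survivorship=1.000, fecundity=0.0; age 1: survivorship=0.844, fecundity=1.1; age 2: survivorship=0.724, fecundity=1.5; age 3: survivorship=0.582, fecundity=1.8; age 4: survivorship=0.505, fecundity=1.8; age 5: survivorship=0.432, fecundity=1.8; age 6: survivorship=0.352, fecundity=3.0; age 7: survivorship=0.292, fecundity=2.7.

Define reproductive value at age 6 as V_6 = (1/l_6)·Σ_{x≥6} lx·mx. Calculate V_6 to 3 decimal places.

lx·mx for x ≥ 6: 1.056, 0.7884 → sum = 1.8444
V_6 = 1.8444 / l_6 = 1.8444 / 0.352 = 5.239773… → 5.240

5.240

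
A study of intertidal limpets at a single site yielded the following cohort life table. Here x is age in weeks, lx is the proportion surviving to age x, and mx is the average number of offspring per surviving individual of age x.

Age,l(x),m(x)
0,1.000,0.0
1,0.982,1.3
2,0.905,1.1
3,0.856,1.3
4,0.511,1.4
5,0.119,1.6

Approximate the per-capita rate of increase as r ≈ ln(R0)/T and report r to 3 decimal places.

0.600

R0 = Σ lx·mx = 0 + 1.2766 + 0.9955 + 1.1128 + 0.7154 + 0.1904 = 4.2907
Σ x·lx·mx = 10.4196; T = 10.4196/4.2907 = 2.42841…
r ≈ ln(R0)/T = ln(4.2907)/2.42841… = 0.59975… → 0.600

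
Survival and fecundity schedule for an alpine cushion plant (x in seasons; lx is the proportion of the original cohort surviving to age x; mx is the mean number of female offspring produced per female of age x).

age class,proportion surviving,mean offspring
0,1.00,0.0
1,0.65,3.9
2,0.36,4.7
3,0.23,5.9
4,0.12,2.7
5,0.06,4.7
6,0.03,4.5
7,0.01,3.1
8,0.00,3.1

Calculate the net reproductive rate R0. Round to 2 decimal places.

6.36

lx·mx by age: 0, 2.535, 1.692, 1.357, 0.324, 0.282, 0.135, 0.031, 0
R0 = Σ lx·mx = 6.356 → 6.36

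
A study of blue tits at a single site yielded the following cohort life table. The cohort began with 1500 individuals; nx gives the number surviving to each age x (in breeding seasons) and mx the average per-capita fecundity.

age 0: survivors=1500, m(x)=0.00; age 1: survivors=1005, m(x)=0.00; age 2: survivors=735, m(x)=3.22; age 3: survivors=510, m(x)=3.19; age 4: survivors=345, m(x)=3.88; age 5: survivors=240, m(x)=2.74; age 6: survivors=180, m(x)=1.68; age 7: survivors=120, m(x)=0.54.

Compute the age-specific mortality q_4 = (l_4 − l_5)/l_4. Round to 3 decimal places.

lx = nx/n0 = nx/1500: 1, 0.67, 0.49, 0.34, 0.23, 0.16, 0.12, 0.08
q_4 = (l_4 − l_5) / l_4 = (0.23 − 0.16) / 0.23
     = 0.07 / 0.23 = 0.304348… → 0.304

0.304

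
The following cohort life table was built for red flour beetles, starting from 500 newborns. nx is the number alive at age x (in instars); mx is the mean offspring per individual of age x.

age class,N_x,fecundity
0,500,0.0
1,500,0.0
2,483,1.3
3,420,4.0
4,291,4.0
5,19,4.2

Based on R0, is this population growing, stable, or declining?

growing

lx = nx/n0 = nx/500: 1, 1, 0.966, 0.84, 0.582, 0.038
R0 = Σ lx·mx = 0 + 0 + 1.2558 + 3.36 + 2.328 + 0.1596 = 7.1034
R0 > 1, so the population is growing.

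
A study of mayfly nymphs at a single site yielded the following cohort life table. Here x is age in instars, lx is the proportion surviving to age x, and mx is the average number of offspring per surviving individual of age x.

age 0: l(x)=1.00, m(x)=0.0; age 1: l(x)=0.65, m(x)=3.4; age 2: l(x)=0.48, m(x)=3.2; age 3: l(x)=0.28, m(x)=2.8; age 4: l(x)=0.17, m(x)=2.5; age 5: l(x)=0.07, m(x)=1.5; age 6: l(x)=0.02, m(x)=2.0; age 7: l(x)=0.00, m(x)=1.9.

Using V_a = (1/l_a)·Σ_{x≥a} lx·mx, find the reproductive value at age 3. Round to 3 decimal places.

4.836

lx·mx for x ≥ 3: 0.784, 0.425, 0.105, 0.04, 0 → sum = 1.354
V_3 = 1.354 / l_3 = 1.354 / 0.28 = 4.835714… → 4.836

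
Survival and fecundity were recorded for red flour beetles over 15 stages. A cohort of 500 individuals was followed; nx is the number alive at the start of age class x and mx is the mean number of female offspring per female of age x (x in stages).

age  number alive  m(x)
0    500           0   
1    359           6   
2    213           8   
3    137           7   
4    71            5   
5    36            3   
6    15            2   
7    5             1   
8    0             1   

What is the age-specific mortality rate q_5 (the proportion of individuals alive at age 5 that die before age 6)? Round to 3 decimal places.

lx = nx/n0 = nx/500: 1, 0.718, 0.426, 0.274, 0.142, 0.072, 0.03, 0.01, 0
q_5 = (l_5 − l_6) / l_5 = (0.072 − 0.03) / 0.072
     = 0.042 / 0.072 = 0.583333… → 0.583

0.583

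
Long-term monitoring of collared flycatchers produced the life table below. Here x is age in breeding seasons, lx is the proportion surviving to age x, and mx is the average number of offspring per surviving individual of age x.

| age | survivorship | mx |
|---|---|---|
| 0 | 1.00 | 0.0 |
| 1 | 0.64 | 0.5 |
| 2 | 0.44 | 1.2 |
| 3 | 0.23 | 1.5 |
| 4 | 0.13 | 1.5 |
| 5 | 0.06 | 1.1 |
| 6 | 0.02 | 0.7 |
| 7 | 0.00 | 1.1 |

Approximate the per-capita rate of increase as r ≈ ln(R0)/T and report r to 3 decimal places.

0.156

R0 = Σ lx·mx = 0 + 0.32 + 0.528 + 0.345 + 0.195 + 0.066 + 0.014 + 0 = 1.468
Σ x·lx·mx = 3.605; T = 3.605/1.468 = 2.45572…
r ≈ ln(R0)/T = ln(1.468)/2.45572… = 0.15633… → 0.156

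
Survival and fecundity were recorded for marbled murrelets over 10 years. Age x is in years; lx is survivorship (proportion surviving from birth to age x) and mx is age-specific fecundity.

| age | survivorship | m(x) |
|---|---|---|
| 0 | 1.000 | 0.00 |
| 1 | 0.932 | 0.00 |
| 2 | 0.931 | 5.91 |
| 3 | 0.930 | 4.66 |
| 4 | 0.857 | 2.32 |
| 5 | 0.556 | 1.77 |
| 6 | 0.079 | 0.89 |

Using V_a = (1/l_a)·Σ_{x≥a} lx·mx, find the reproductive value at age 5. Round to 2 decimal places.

1.90

lx·mx for x ≥ 5: 0.98412, 0.07031 → sum = 1.05443
V_5 = 1.05443 / l_5 = 1.05443 / 0.556 = 1.896457… → 1.90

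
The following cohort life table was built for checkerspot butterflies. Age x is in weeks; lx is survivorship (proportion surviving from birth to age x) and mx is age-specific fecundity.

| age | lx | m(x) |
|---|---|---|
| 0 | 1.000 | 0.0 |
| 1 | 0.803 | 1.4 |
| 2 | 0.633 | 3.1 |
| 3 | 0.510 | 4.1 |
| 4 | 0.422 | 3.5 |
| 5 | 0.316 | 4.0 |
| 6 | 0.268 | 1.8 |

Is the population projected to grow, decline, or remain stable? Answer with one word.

growing

R0 = Σ lx·mx = 0 + 1.1242 + 1.9623 + 2.091 + 1.477 + 1.264 + 0.4824 = 8.4009
R0 > 1, so the population is growing.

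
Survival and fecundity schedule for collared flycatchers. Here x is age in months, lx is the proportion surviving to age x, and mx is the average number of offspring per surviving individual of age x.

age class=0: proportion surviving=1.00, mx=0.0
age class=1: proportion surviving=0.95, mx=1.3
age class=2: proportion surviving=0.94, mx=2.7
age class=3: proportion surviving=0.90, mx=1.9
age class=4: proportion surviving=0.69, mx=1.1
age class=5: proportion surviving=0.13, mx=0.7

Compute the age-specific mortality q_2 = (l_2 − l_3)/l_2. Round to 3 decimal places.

q_2 = (l_2 − l_3) / l_2 = (0.94 − 0.9) / 0.94
     = 0.04 / 0.94 = 0.042553… → 0.043

0.043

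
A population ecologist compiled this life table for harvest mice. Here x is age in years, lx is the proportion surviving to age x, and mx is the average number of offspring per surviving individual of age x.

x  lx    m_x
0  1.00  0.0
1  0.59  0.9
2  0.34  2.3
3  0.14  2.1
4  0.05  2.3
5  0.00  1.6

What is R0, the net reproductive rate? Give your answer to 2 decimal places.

1.72

lx·mx by age: 0, 0.531, 0.782, 0.294, 0.115, 0
R0 = Σ lx·mx = 1.722 → 1.72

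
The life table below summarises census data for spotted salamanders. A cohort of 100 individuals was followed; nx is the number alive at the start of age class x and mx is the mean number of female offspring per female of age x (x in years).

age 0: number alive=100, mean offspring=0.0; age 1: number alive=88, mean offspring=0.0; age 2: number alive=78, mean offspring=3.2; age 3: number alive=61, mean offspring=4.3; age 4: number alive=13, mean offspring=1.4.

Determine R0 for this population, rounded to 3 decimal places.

lx = nx/n0 = nx/100: 1, 0.88, 0.78, 0.61, 0.13
lx·mx by age: 0, 0, 2.496, 2.623, 0.182
R0 = Σ lx·mx = 5.301 → 5.301

5.301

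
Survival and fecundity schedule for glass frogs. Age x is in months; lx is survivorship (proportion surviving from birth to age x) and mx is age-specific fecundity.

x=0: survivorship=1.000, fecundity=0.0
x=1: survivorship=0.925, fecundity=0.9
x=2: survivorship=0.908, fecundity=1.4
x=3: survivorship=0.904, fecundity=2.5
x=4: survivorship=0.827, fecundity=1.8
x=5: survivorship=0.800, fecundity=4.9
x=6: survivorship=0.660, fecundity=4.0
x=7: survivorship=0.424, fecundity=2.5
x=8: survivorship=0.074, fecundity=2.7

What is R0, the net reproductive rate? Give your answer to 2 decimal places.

13.67

lx·mx by age: 0, 0.8325, 1.2712, 2.26, 1.4886, 3.92, 2.64, 1.06, 0.1998
R0 = Σ lx·mx = 13.6721 → 13.67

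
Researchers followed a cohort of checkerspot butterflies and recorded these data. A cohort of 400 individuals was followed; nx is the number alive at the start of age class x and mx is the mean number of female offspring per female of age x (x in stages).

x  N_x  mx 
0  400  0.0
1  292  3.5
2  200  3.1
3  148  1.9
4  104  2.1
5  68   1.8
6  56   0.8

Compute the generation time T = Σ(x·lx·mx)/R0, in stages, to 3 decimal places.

lx = nx/n0 = nx/400: 1, 0.73, 0.5, 0.37, 0.26, 0.17, 0.14
lx·mx: 0, 2.555, 1.55, 0.703, 0.546, 0.306, 0.112 → R0 = 5.772
x·lx·mx: 0, 2.555, 3.1, 2.109, 2.184, 1.53, 0.672 → Σ = 12.15
T = 12.15 / 5.772 = 2.10499… → 2.105

2.105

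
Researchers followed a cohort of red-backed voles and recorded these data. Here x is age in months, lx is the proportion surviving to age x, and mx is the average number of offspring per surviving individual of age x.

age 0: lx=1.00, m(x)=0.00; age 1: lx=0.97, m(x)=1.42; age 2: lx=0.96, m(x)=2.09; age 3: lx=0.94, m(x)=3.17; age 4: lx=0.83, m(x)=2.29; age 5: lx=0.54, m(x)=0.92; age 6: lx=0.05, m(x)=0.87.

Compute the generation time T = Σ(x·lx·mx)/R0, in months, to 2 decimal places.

lx·mx: 0, 1.3774, 2.0064, 2.9798, 1.9007, 0.4968, 0.0435 → R0 = 8.8046
x·lx·mx: 0, 1.3774, 4.0128, 8.9394, 7.6028, 2.484, 0.261 → Σ = 24.6774
T = 24.6774 / 8.8046 = 2.802785… → 2.80

2.80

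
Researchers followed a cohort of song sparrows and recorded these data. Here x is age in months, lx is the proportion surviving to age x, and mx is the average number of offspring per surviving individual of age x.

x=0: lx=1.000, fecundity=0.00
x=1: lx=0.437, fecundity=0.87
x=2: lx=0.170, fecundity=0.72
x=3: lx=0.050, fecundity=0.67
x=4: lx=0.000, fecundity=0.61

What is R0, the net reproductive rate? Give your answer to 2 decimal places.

lx·mx by age: 0, 0.38019, 0.1224, 0.0335, 0
R0 = Σ lx·mx = 0.53609 → 0.54

0.54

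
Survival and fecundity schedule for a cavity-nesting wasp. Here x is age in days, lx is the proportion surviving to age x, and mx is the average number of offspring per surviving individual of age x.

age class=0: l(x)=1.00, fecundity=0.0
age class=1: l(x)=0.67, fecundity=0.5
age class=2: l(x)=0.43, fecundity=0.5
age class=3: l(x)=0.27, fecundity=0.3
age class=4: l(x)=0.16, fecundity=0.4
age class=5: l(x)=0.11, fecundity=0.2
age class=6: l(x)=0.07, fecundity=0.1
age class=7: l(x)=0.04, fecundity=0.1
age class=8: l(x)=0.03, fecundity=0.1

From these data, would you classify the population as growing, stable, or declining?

declining

R0 = Σ lx·mx = 0 + 0.335 + 0.215 + 0.081 + 0.064 + 0.022 + 0.007 + 0.004 + 0.003 = 0.731
R0 < 1, so the population is declining.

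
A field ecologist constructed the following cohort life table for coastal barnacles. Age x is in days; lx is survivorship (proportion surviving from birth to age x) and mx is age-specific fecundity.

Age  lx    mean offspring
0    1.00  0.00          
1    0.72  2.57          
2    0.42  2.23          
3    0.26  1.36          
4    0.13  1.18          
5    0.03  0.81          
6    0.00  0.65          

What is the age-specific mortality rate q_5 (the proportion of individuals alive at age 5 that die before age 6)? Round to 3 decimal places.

q_5 = (l_5 − l_6) / l_5 = (0.03 − 0) / 0.03
     = 0.03 / 0.03 = 1 → 1.000

1.000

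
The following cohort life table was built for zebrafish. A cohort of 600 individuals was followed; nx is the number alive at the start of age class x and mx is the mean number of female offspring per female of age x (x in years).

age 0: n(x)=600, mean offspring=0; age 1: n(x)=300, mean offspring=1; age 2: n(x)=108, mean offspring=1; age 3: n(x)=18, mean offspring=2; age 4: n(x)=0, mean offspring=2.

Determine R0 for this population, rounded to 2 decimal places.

0.74

lx = nx/n0 = nx/600: 1, 0.5, 0.18, 0.03, 0
lx·mx by age: 0, 0.5, 0.18, 0.06, 0
R0 = Σ lx·mx = 0.74 → 0.74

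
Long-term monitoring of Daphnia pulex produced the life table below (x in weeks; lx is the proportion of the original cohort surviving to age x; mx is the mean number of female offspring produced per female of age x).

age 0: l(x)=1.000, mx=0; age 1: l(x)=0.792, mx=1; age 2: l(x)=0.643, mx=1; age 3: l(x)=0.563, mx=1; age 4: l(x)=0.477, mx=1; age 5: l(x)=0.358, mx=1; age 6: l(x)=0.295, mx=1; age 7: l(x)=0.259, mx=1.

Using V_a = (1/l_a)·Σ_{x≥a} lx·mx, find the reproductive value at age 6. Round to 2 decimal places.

lx·mx for x ≥ 6: 0.295, 0.259 → sum = 0.554
V_6 = 0.554 / l_6 = 0.554 / 0.295 = 1.877966… → 1.88

1.88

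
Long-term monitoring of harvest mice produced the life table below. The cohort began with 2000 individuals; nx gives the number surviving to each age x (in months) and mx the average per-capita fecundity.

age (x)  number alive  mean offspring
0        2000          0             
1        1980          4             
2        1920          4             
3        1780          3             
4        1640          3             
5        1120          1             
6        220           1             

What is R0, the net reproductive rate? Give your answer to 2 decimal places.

13.60

lx = nx/n0 = nx/2000: 1, 0.99, 0.96, 0.89, 0.82, 0.56, 0.11
lx·mx by age: 0, 3.96, 3.84, 2.67, 2.46, 0.56, 0.11
R0 = Σ lx·mx = 13.6 → 13.60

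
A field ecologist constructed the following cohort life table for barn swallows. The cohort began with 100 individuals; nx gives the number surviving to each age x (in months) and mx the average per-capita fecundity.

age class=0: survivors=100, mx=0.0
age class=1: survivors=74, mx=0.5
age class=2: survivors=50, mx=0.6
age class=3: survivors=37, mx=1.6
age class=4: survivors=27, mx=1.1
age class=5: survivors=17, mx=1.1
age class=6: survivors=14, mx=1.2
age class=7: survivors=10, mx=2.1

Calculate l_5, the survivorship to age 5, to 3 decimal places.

l_5 = n_5/n_0 = 17/100 = 0.17 → 0.170

0.170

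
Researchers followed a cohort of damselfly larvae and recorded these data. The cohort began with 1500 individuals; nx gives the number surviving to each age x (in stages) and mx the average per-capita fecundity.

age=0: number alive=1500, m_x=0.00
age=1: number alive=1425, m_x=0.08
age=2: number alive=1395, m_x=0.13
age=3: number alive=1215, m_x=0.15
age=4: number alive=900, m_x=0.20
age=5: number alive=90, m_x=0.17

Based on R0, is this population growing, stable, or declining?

declining

lx = nx/n0 = nx/1500: 1, 0.95, 0.93, 0.81, 0.6, 0.06
R0 = Σ lx·mx = 0 + 0.076 + 0.1209 + 0.1215 + 0.12 + 0.0102 = 0.4486
R0 < 1, so the population is declining.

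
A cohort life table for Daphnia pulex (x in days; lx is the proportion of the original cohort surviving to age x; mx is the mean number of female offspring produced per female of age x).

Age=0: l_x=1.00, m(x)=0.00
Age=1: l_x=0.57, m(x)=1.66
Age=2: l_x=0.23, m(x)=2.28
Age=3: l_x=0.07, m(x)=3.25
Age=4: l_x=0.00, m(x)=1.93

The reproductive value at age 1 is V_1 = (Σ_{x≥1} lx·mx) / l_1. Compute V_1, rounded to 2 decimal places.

lx·mx for x ≥ 1: 0.9462, 0.5244, 0.2275, 0 → sum = 1.6981
V_1 = 1.6981 / l_1 = 1.6981 / 0.57 = 2.979123… → 2.98

2.98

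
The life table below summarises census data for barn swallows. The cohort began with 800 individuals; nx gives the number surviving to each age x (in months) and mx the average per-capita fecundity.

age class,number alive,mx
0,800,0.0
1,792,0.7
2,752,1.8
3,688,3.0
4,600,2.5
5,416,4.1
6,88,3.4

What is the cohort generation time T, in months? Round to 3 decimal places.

lx = nx/n0 = nx/800: 1, 0.99, 0.94, 0.86, 0.75, 0.52, 0.11
lx·mx: 0, 0.693, 1.692, 2.58, 1.875, 2.132, 0.374 → R0 = 9.346
x·lx·mx: 0, 0.693, 3.384, 7.74, 7.5, 10.66, 2.244 → Σ = 32.221
T = 32.221 / 9.346 = 3.447571… → 3.448

3.448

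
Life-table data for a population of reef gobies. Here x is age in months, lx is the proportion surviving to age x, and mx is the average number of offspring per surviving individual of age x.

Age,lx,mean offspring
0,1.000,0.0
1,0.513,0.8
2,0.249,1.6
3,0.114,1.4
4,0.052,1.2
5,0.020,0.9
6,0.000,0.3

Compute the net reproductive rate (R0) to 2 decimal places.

lx·mx by age: 0, 0.4104, 0.3984, 0.1596, 0.0624, 0.018, 0
R0 = Σ lx·mx = 1.0488 → 1.05

1.05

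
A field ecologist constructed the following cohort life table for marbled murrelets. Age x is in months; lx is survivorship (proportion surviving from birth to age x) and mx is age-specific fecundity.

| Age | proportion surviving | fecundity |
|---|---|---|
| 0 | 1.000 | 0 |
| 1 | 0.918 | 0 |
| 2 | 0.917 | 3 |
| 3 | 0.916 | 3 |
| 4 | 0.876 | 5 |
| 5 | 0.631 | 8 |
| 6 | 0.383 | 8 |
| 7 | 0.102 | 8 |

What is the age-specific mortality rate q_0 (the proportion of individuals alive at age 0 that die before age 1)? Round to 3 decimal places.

q_0 = (l_0 − l_1) / l_0 = (1 − 0.918) / 1
     = 0.082 / 1 = 0.082 → 0.082

0.082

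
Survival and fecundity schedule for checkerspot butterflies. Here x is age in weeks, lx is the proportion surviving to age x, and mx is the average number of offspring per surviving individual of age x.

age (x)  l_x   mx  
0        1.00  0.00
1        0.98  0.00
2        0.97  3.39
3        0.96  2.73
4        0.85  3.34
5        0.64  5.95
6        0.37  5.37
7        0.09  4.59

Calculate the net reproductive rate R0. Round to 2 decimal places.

lx·mx by age: 0, 0, 3.2883, 2.6208, 2.839, 3.808, 1.9869, 0.4131
R0 = Σ lx·mx = 14.9561 → 14.96

14.96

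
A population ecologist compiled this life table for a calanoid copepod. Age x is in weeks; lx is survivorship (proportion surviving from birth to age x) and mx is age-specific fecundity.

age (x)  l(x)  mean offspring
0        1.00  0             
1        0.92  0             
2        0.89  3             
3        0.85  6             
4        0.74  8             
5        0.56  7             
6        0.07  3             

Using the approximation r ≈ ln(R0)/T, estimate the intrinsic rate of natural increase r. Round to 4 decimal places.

R0 = Σ lx·mx = 0 + 0 + 2.67 + 5.1 + 5.92 + 3.92 + 0.21 = 17.82
Σ x·lx·mx = 65.18; T = 65.18/17.82 = 3.65769…
r ≈ ln(R0)/T = ln(17.82)/3.65769… = 0.787471… → 0.7875

0.7875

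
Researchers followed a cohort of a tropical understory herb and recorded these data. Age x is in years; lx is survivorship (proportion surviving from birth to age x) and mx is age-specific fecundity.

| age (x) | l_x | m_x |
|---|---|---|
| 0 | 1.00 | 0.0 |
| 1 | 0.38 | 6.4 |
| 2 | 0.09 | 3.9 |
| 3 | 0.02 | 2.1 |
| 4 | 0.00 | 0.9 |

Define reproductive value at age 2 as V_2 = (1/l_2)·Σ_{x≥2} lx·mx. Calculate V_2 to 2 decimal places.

lx·mx for x ≥ 2: 0.351, 0.042, 0 → sum = 0.393
V_2 = 0.393 / l_2 = 0.393 / 0.09 = 4.366667… → 4.37

4.37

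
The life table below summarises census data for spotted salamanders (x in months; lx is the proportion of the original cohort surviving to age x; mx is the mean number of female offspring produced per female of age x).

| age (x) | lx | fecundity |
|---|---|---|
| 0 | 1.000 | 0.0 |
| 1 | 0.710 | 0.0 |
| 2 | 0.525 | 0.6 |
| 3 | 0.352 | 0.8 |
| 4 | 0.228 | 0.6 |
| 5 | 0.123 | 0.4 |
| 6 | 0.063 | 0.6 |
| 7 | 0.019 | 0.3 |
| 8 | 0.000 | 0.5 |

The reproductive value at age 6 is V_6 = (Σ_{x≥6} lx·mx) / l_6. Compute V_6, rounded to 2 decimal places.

0.69

lx·mx for x ≥ 6: 0.0378, 0.0057, 0 → sum = 0.0435
V_6 = 0.0435 / l_6 = 0.0435 / 0.063 = 0.690476… → 0.69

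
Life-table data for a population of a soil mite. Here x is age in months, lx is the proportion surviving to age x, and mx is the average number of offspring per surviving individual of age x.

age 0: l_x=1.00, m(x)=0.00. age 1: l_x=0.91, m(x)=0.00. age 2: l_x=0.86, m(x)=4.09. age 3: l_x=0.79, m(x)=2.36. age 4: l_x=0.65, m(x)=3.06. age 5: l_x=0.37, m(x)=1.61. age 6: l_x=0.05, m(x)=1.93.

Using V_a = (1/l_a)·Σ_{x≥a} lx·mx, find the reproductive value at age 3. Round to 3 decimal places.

5.754

lx·mx for x ≥ 3: 1.8644, 1.989, 0.5957, 0.0965 → sum = 4.5456
V_3 = 4.5456 / l_3 = 4.5456 / 0.79 = 5.753924… → 5.754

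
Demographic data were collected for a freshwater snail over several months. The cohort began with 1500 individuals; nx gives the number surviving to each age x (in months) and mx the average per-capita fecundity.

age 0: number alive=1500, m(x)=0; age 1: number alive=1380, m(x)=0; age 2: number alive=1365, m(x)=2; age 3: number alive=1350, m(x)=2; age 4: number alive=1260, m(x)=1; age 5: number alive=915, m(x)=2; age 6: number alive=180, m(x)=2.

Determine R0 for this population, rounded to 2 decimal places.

5.92

lx = nx/n0 = nx/1500: 1, 0.92, 0.91, 0.9, 0.84, 0.61, 0.12
lx·mx by age: 0, 0, 1.82, 1.8, 0.84, 1.22, 0.24
R0 = Σ lx·mx = 5.92 → 5.92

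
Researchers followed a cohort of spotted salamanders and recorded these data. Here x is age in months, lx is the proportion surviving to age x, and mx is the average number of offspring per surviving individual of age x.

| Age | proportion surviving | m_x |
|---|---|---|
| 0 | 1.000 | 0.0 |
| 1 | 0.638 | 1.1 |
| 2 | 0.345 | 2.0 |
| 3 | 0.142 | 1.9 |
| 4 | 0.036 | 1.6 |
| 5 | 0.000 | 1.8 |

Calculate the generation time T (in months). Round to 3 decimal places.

1.816

lx·mx: 0, 0.7018, 0.69, 0.2698, 0.0576, 0 → R0 = 1.7192
x·lx·mx: 0, 0.7018, 1.38, 0.8094, 0.2304, 0 → Σ = 3.1216
T = 3.1216 / 1.7192 = 1.815728… → 1.816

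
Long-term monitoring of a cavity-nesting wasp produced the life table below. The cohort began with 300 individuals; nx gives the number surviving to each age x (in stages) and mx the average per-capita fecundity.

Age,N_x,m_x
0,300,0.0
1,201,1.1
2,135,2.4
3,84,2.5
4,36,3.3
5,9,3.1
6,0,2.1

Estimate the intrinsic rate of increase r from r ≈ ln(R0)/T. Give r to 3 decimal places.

lx = nx/n0 = nx/300: 1, 0.67, 0.45, 0.28, 0.12, 0.03, 0
R0 = Σ lx·mx = 0 + 0.737 + 1.08 + 0.7 + 0.396 + 0.093 + 0 = 3.006
Σ x·lx·mx = 7.046; T = 7.046/3.006 = 2.34398…
r ≈ ln(R0)/T = ln(3.006)/2.34398… = 0.46955… → 0.470

0.470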